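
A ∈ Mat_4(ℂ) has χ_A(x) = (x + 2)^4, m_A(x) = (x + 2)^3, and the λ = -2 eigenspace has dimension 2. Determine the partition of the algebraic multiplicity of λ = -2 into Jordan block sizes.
Block sizes for λ = -2: [3, 1]

Step 1 — from the characteristic polynomial, algebraic multiplicity of λ = -2 is 4. From dim ker(A − (-2)·I) = 2, there are exactly 2 Jordan blocks for λ = -2.
Step 2 — from the minimal polynomial, the factor (x + 2)^3 tells us the largest block for λ = -2 has size 3.
Step 3 — with total size 4, 2 blocks, and largest block 3, the block sizes (in nonincreasing order) are [3, 1].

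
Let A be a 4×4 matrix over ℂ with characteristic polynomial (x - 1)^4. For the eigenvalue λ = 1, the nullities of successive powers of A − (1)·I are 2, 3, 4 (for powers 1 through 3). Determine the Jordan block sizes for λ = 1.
Block sizes for λ = 1: [3, 1]

From the dimensions of kernels of powers, the number of Jordan blocks of size at least j is d_j − d_{j−1} where d_j = dim ker(N^j) (with d_0 = 0). Computing the differences gives [2, 1, 1].
The number of blocks of size exactly k is (#blocks of size ≥ k) − (#blocks of size ≥ k + 1), so the partition is: 1 block(s) of size 1, 1 block(s) of size 3.
In nonincreasing order the block sizes are [3, 1].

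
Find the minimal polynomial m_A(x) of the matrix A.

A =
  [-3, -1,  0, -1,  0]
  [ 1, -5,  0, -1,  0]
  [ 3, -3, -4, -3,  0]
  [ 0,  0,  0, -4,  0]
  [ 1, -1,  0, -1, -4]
x^2 + 8*x + 16

The characteristic polynomial is χ_A(x) = (x + 4)^5, so the eigenvalues are known. The minimal polynomial is
  m_A(x) = Π_λ (x − λ)^{k_λ}
where k_λ is the size of the *largest* Jordan block for λ (equivalently, the smallest k with (A − λI)^k v = 0 for every generalised eigenvector v of λ).

  λ = -4: largest Jordan block has size 2, contributing (x + 4)^2

So m_A(x) = (x + 4)^2 = x^2 + 8*x + 16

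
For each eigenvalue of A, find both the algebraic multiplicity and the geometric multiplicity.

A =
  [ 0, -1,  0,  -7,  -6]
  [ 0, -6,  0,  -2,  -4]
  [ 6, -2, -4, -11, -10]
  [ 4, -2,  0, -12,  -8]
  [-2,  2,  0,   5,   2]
λ = -4: alg = 5, geom = 3

Step 1 — factor the characteristic polynomial to read off the algebraic multiplicities:
  χ_A(x) = (x + 4)^5

Step 2 — compute geometric multiplicities via the rank-nullity identity g(λ) = n − rank(A − λI):
  rank(A − (-4)·I) = 2, so dim ker(A − (-4)·I) = n − 2 = 3

Summary:
  λ = -4: algebraic multiplicity = 5, geometric multiplicity = 3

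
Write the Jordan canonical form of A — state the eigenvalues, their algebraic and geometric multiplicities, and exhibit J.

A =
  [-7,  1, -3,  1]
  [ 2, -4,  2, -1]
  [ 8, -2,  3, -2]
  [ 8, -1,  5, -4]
J_3(-3) ⊕ J_1(-3)

The characteristic polynomial is
  det(x·I − A) = x^4 + 12*x^3 + 54*x^2 + 108*x + 81 = (x + 3)^4

Eigenvalues and multiplicities (the geometric multiplicity of λ is n − rank(A − λI), which equals the number of Jordan blocks for λ):
  λ = -3: algebraic multiplicity = 4, geometric multiplicity = 2

Determining the block sizes for each eigenvalue:
  λ = -3: with am = 4 and gm = 2, the partition is not yet determined (e.g. several partitions of 4 into 2 parts exist). Let N = A − (-3)·I. Computing rank(N^1) = 2, rank(N^2) = 1, rank(N^3) = 0; the number of blocks of size ≥ j is rank(N^{j−1}) − rank(N^j), giving [2, 1, 1]. So we have 1 block(s) of size 3, 1 block(s) of size 1 → block sizes [3, 1]

Assembling the blocks gives a Jordan form
J =
  [-3,  1,  0,  0]
  [ 0, -3,  1,  0]
  [ 0,  0, -3,  0]
  [ 0,  0,  0, -3]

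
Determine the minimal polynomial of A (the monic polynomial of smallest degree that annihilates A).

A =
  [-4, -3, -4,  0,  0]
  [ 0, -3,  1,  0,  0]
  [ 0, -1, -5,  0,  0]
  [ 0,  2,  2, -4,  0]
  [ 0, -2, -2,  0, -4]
x^3 + 12*x^2 + 48*x + 64

The characteristic polynomial is χ_A(x) = (x + 4)^5, so the eigenvalues are known. The minimal polynomial is
  m_A(x) = Π_λ (x − λ)^{k_λ}
where k_λ is the size of the *largest* Jordan block for λ (equivalently, the smallest k with (A − λI)^k v = 0 for every generalised eigenvector v of λ).

  λ = -4: largest Jordan block has size 3, contributing (x + 4)^3

So m_A(x) = (x + 4)^3 = x^3 + 12*x^2 + 48*x + 64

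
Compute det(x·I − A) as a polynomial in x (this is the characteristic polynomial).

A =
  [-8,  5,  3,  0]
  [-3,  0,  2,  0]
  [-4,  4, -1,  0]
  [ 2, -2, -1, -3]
x^4 + 12*x^3 + 54*x^2 + 108*x + 81

Expanding det(x·I − A) (e.g. by cofactor expansion or by noting that A is similar to its Jordan form J, which has the same characteristic polynomial as A) gives
  χ_A(x) = x^4 + 12*x^3 + 54*x^2 + 108*x + 81
which factors as (x + 3)^4. The eigenvalues (with algebraic multiplicities) are λ = -3 with multiplicity 4.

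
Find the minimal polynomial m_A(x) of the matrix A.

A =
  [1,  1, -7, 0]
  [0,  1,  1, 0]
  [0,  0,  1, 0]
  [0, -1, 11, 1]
x^3 - 3*x^2 + 3*x - 1

The characteristic polynomial is χ_A(x) = (x - 1)^4, so the eigenvalues are known. The minimal polynomial is
  m_A(x) = Π_λ (x − λ)^{k_λ}
where k_λ is the size of the *largest* Jordan block for λ (equivalently, the smallest k with (A − λI)^k v = 0 for every generalised eigenvector v of λ).

  λ = 1: largest Jordan block has size 3, contributing (x − 1)^3

So m_A(x) = (x - 1)^3 = x^3 - 3*x^2 + 3*x - 1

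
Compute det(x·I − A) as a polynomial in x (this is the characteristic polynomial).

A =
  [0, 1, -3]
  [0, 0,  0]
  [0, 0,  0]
x^3

Expanding det(x·I − A) (e.g. by cofactor expansion or by noting that A is similar to its Jordan form J, which has the same characteristic polynomial as A) gives
  χ_A(x) = x^3
which factors as x^3. The eigenvalues (with algebraic multiplicities) are λ = 0 with multiplicity 3.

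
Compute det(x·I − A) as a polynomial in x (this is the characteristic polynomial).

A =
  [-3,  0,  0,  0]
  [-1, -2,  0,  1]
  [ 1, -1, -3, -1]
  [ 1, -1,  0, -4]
x^4 + 12*x^3 + 54*x^2 + 108*x + 81

Expanding det(x·I − A) (e.g. by cofactor expansion or by noting that A is similar to its Jordan form J, which has the same characteristic polynomial as A) gives
  χ_A(x) = x^4 + 12*x^3 + 54*x^2 + 108*x + 81
which factors as (x + 3)^4. The eigenvalues (with algebraic multiplicities) are λ = -3 with multiplicity 4.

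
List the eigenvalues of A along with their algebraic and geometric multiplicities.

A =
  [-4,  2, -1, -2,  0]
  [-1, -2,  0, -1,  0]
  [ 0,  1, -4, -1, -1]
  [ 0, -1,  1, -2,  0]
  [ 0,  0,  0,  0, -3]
λ = -3: alg = 5, geom = 2

Step 1 — factor the characteristic polynomial to read off the algebraic multiplicities:
  χ_A(x) = (x + 3)^5

Step 2 — compute geometric multiplicities via the rank-nullity identity g(λ) = n − rank(A − λI):
  rank(A − (-3)·I) = 3, so dim ker(A − (-3)·I) = n − 3 = 2

Summary:
  λ = -3: algebraic multiplicity = 5, geometric multiplicity = 2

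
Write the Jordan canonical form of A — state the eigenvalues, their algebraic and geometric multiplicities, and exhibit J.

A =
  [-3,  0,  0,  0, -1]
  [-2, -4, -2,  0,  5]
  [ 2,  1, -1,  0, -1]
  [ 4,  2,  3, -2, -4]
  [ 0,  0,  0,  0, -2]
J_1(-3) ⊕ J_1(-3) ⊕ J_3(-2)

The characteristic polynomial is
  det(x·I − A) = x^5 + 12*x^4 + 57*x^3 + 134*x^2 + 156*x + 72 = (x + 2)^3*(x + 3)^2

Eigenvalues and multiplicities (the geometric multiplicity of λ is n − rank(A − λI), which equals the number of Jordan blocks for λ):
  λ = -3: algebraic multiplicity = 2, geometric multiplicity = 2
  λ = -2: algebraic multiplicity = 3, geometric multiplicity = 1

Determining the block sizes for each eigenvalue:
  λ = -3: gm = am = 2, so every block has size 1 → block sizes [1, 1]
  λ = -2: one block (gm = 1), so the single block has size am = 3 → block sizes [3]

Assembling the blocks gives a Jordan form
J =
  [-3,  0,  0,  0,  0]
  [ 0, -3,  0,  0,  0]
  [ 0,  0, -2,  1,  0]
  [ 0,  0,  0, -2,  1]
  [ 0,  0,  0,  0, -2]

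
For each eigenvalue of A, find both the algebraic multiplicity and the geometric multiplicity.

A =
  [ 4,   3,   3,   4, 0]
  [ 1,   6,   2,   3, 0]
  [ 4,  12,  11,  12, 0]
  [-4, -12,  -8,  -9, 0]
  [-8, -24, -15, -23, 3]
λ = 3: alg = 5, geom = 3

Step 1 — factor the characteristic polynomial to read off the algebraic multiplicities:
  χ_A(x) = (x - 3)^5

Step 2 — compute geometric multiplicities via the rank-nullity identity g(λ) = n − rank(A − λI):
  rank(A − (3)·I) = 2, so dim ker(A − (3)·I) = n − 2 = 3

Summary:
  λ = 3: algebraic multiplicity = 5, geometric multiplicity = 3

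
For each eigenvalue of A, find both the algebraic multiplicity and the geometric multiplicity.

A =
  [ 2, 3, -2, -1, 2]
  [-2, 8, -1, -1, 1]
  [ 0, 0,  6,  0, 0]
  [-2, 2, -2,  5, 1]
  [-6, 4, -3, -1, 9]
λ = 6: alg = 5, geom = 2

Step 1 — factor the characteristic polynomial to read off the algebraic multiplicities:
  χ_A(x) = (x - 6)^5

Step 2 — compute geometric multiplicities via the rank-nullity identity g(λ) = n − rank(A − λI):
  rank(A − (6)·I) = 3, so dim ker(A − (6)·I) = n − 3 = 2

Summary:
  λ = 6: algebraic multiplicity = 5, geometric multiplicity = 2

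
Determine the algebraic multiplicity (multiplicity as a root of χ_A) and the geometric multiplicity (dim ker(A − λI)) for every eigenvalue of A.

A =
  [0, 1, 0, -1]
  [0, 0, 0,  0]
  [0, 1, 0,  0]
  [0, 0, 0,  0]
λ = 0: alg = 4, geom = 2

Step 1 — factor the characteristic polynomial to read off the algebraic multiplicities:
  χ_A(x) = x^4

Step 2 — compute geometric multiplicities via the rank-nullity identity g(λ) = n − rank(A − λI):
  rank(A − (0)·I) = 2, so dim ker(A − (0)·I) = n − 2 = 2

Summary:
  λ = 0: algebraic multiplicity = 4, geometric multiplicity = 2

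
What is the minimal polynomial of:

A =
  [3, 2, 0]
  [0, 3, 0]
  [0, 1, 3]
x^2 - 6*x + 9

The characteristic polynomial is χ_A(x) = (x - 3)^3, so the eigenvalues are known. The minimal polynomial is
  m_A(x) = Π_λ (x − λ)^{k_λ}
where k_λ is the size of the *largest* Jordan block for λ (equivalently, the smallest k with (A − λI)^k v = 0 for every generalised eigenvector v of λ).

  λ = 3: largest Jordan block has size 2, contributing (x − 3)^2

So m_A(x) = (x - 3)^2 = x^2 - 6*x + 9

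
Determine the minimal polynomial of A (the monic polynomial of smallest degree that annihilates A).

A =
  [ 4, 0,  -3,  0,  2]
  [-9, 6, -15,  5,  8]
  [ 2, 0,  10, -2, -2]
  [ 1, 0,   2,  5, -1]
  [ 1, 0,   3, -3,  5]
x^3 - 18*x^2 + 108*x - 216

The characteristic polynomial is χ_A(x) = (x - 6)^5, so the eigenvalues are known. The minimal polynomial is
  m_A(x) = Π_λ (x − λ)^{k_λ}
where k_λ is the size of the *largest* Jordan block for λ (equivalently, the smallest k with (A − λI)^k v = 0 for every generalised eigenvector v of λ).

  λ = 6: largest Jordan block has size 3, contributing (x − 6)^3

So m_A(x) = (x - 6)^3 = x^3 - 18*x^2 + 108*x - 216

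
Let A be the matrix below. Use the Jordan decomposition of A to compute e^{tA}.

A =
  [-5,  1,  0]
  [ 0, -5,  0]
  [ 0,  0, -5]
e^{tA} =
  [exp(-5*t), t*exp(-5*t), 0]
  [0, exp(-5*t), 0]
  [0, 0, exp(-5*t)]

Strategy: write A = P · J · P⁻¹ where J is a Jordan canonical form, so e^{tA} = P · e^{tJ} · P⁻¹, and e^{tJ} can be computed block-by-block.

A has Jordan form
J =
  [-5,  1,  0]
  [ 0, -5,  0]
  [ 0,  0, -5]
(up to reordering of blocks).

Per-block formulas:
  For a 2×2 Jordan block J_2(-5): exp(t · J_2(-5)) = e^(-5t)·(I + t·N), where N is the 2×2 nilpotent shift.
  For a 1×1 block at λ = -5: exp(t · [-5]) = [e^(-5t)].

After assembling e^{tJ} and conjugating by P, we get:

e^{tA} =
  [exp(-5*t), t*exp(-5*t), 0]
  [0, exp(-5*t), 0]
  [0, 0, exp(-5*t)]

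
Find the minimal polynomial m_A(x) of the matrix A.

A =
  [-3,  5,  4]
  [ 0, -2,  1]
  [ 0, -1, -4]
x^3 + 9*x^2 + 27*x + 27

The characteristic polynomial is χ_A(x) = (x + 3)^3, so the eigenvalues are known. The minimal polynomial is
  m_A(x) = Π_λ (x − λ)^{k_λ}
where k_λ is the size of the *largest* Jordan block for λ (equivalently, the smallest k with (A − λI)^k v = 0 for every generalised eigenvector v of λ).

  λ = -3: largest Jordan block has size 3, contributing (x + 3)^3

So m_A(x) = (x + 3)^3 = x^3 + 9*x^2 + 27*x + 27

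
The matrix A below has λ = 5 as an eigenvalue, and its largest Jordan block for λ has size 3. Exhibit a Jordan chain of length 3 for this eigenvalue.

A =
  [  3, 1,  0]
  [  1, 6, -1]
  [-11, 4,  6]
A Jordan chain for λ = 5 of length 3:
v_1 = (5, 10, 15)ᵀ
v_2 = (-2, 1, -11)ᵀ
v_3 = (1, 0, 0)ᵀ

Let N = A − (5)·I. We want v_3 with N^3 v_3 = 0 but N^2 v_3 ≠ 0; then v_{j-1} := N · v_j for j = 3, …, 2.

Pick v_3 = (1, 0, 0)ᵀ.
Then v_2 = N · v_3 = (-2, 1, -11)ᵀ.
Then v_1 = N · v_2 = (5, 10, 15)ᵀ.

Sanity check: (A − (5)·I) v_1 = (0, 0, 0)ᵀ = 0. ✓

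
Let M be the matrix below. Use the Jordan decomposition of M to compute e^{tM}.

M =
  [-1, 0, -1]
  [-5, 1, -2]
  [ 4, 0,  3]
e^{tM} =
  [-2*t*exp(t) + exp(t), 0, -t*exp(t)]
  [t^2*exp(t) - 5*t*exp(t), exp(t), t^2*exp(t)/2 - 2*t*exp(t)]
  [4*t*exp(t), 0, 2*t*exp(t) + exp(t)]

Strategy: write M = P · J · P⁻¹ where J is a Jordan canonical form, so e^{tM} = P · e^{tJ} · P⁻¹, and e^{tJ} can be computed block-by-block.

M has Jordan form
J =
  [1, 1, 0]
  [0, 1, 1]
  [0, 0, 1]
(up to reordering of blocks).

Per-block formulas:
  For a 3×3 Jordan block J_3(1): exp(t · J_3(1)) = e^(1t)·(I + t·N + (t^2/2)·N^2), where N is the 3×3 nilpotent shift.

After assembling e^{tJ} and conjugating by P, we get:

e^{tM} =
  [-2*t*exp(t) + exp(t), 0, -t*exp(t)]
  [t^2*exp(t) - 5*t*exp(t), exp(t), t^2*exp(t)/2 - 2*t*exp(t)]
  [4*t*exp(t), 0, 2*t*exp(t) + exp(t)]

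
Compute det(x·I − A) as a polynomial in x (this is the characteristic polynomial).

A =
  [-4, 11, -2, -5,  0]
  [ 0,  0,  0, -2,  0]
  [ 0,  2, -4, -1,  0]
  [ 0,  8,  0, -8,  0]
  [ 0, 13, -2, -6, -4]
x^5 + 20*x^4 + 160*x^3 + 640*x^2 + 1280*x + 1024

Expanding det(x·I − A) (e.g. by cofactor expansion or by noting that A is similar to its Jordan form J, which has the same characteristic polynomial as A) gives
  χ_A(x) = x^5 + 20*x^4 + 160*x^3 + 640*x^2 + 1280*x + 1024
which factors as (x + 4)^5. The eigenvalues (with algebraic multiplicities) are λ = -4 with multiplicity 5.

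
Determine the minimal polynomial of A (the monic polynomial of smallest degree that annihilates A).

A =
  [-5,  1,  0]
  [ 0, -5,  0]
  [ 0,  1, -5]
x^2 + 10*x + 25

The characteristic polynomial is χ_A(x) = (x + 5)^3, so the eigenvalues are known. The minimal polynomial is
  m_A(x) = Π_λ (x − λ)^{k_λ}
where k_λ is the size of the *largest* Jordan block for λ (equivalently, the smallest k with (A − λI)^k v = 0 for every generalised eigenvector v of λ).

  λ = -5: largest Jordan block has size 2, contributing (x + 5)^2

So m_A(x) = (x + 5)^2 = x^2 + 10*x + 25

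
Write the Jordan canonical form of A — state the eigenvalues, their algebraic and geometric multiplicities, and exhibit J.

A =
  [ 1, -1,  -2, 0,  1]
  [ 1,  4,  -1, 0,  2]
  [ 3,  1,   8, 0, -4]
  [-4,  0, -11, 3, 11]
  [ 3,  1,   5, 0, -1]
J_3(3) ⊕ J_2(3)

The characteristic polynomial is
  det(x·I − A) = x^5 - 15*x^4 + 90*x^3 - 270*x^2 + 405*x - 243 = (x - 3)^5

Eigenvalues and multiplicities (the geometric multiplicity of λ is n − rank(A − λI), which equals the number of Jordan blocks for λ):
  λ = 3: algebraic multiplicity = 5, geometric multiplicity = 2

Determining the block sizes for each eigenvalue:
  λ = 3: with am = 5 and gm = 2, the partition is not yet determined (e.g. several partitions of 5 into 2 parts exist). Let N = A − (3)·I. Computing rank(N^1) = 3, rank(N^2) = 1, rank(N^3) = 0; the number of blocks of size ≥ j is rank(N^{j−1}) − rank(N^j), giving [2, 2, 1]. So we have 1 block(s) of size 3, 1 block(s) of size 2 → block sizes [3, 2]

Assembling the blocks gives a Jordan form
J =
  [3, 1, 0, 0, 0]
  [0, 3, 1, 0, 0]
  [0, 0, 3, 0, 0]
  [0, 0, 0, 3, 1]
  [0, 0, 0, 0, 3]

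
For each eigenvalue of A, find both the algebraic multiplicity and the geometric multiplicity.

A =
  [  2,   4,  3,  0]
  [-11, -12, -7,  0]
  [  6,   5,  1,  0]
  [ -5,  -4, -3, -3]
λ = -3: alg = 4, geom = 2

Step 1 — factor the characteristic polynomial to read off the algebraic multiplicities:
  χ_A(x) = (x + 3)^4

Step 2 — compute geometric multiplicities via the rank-nullity identity g(λ) = n − rank(A − λI):
  rank(A − (-3)·I) = 2, so dim ker(A − (-3)·I) = n − 2 = 2

Summary:
  λ = -3: algebraic multiplicity = 4, geometric multiplicity = 2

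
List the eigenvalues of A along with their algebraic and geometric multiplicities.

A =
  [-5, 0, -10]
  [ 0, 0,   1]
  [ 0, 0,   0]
λ = -5: alg = 1, geom = 1; λ = 0: alg = 2, geom = 1

Step 1 — factor the characteristic polynomial to read off the algebraic multiplicities:
  χ_A(x) = x^2*(x + 5)

Step 2 — compute geometric multiplicities via the rank-nullity identity g(λ) = n − rank(A − λI):
  rank(A − (-5)·I) = 2, so dim ker(A − (-5)·I) = n − 2 = 1
  rank(A − (0)·I) = 2, so dim ker(A − (0)·I) = n − 2 = 1

Summary:
  λ = -5: algebraic multiplicity = 1, geometric multiplicity = 1
  λ = 0: algebraic multiplicity = 2, geometric multiplicity = 1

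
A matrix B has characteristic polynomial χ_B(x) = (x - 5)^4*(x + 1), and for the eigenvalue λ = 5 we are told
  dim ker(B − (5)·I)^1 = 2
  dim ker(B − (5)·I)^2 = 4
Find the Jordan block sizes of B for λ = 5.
Block sizes for λ = 5: [2, 2]

From the dimensions of kernels of powers, the number of Jordan blocks of size at least j is d_j − d_{j−1} where d_j = dim ker(N^j) (with d_0 = 0). Computing the differences gives [2, 2].
The number of blocks of size exactly k is (#blocks of size ≥ k) − (#blocks of size ≥ k + 1), so the partition is: 2 block(s) of size 2.
In nonincreasing order the block sizes are [2, 2].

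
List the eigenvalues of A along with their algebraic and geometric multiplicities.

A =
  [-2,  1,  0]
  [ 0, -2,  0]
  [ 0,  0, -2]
λ = -2: alg = 3, geom = 2

Step 1 — factor the characteristic polynomial to read off the algebraic multiplicities:
  χ_A(x) = (x + 2)^3

Step 2 — compute geometric multiplicities via the rank-nullity identity g(λ) = n − rank(A − λI):
  rank(A − (-2)·I) = 1, so dim ker(A − (-2)·I) = n − 1 = 2

Summary:
  λ = -2: algebraic multiplicity = 3, geometric multiplicity = 2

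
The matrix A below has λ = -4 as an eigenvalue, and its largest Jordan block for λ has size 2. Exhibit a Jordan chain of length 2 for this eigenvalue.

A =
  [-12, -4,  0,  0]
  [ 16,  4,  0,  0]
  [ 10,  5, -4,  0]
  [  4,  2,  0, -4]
A Jordan chain for λ = -4 of length 2:
v_1 = (-8, 16, 10, 4)ᵀ
v_2 = (1, 0, 0, 0)ᵀ

Let N = A − (-4)·I. We want v_2 with N^2 v_2 = 0 but N^1 v_2 ≠ 0; then v_{j-1} := N · v_j for j = 2, …, 2.

Pick v_2 = (1, 0, 0, 0)ᵀ.
Then v_1 = N · v_2 = (-8, 16, 10, 4)ᵀ.

Sanity check: (A − (-4)·I) v_1 = (0, 0, 0, 0)ᵀ = 0. ✓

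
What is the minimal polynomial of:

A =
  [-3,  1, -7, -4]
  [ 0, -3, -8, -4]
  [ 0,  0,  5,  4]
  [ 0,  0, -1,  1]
x^4 - 18*x^2 + 81

The characteristic polynomial is χ_A(x) = (x - 3)^2*(x + 3)^2, so the eigenvalues are known. The minimal polynomial is
  m_A(x) = Π_λ (x − λ)^{k_λ}
where k_λ is the size of the *largest* Jordan block for λ (equivalently, the smallest k with (A − λI)^k v = 0 for every generalised eigenvector v of λ).

  λ = -3: largest Jordan block has size 2, contributing (x + 3)^2
  λ = 3: largest Jordan block has size 2, contributing (x − 3)^2

So m_A(x) = (x - 3)^2*(x + 3)^2 = x^4 - 18*x^2 + 81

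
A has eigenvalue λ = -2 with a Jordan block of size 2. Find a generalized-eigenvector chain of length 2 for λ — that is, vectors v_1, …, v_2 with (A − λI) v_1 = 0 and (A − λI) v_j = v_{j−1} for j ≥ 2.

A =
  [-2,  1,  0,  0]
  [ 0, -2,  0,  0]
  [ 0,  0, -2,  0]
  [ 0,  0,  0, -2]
A Jordan chain for λ = -2 of length 2:
v_1 = (1, 0, 0, 0)ᵀ
v_2 = (0, 1, 0, 0)ᵀ

Let N = A − (-2)·I. We want v_2 with N^2 v_2 = 0 but N^1 v_2 ≠ 0; then v_{j-1} := N · v_j for j = 2, …, 2.

Pick v_2 = (0, 1, 0, 0)ᵀ.
Then v_1 = N · v_2 = (1, 0, 0, 0)ᵀ.

Sanity check: (A − (-2)·I) v_1 = (0, 0, 0, 0)ᵀ = 0. ✓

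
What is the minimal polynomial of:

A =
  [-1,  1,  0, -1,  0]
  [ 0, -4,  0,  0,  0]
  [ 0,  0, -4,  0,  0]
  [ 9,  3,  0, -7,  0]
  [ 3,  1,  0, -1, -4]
x^2 + 8*x + 16

The characteristic polynomial is χ_A(x) = (x + 4)^5, so the eigenvalues are known. The minimal polynomial is
  m_A(x) = Π_λ (x − λ)^{k_λ}
where k_λ is the size of the *largest* Jordan block for λ (equivalently, the smallest k with (A − λI)^k v = 0 for every generalised eigenvector v of λ).

  λ = -4: largest Jordan block has size 2, contributing (x + 4)^2

So m_A(x) = (x + 4)^2 = x^2 + 8*x + 16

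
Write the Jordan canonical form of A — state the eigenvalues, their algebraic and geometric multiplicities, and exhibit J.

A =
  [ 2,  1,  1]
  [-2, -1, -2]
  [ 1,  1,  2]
J_2(1) ⊕ J_1(1)

The characteristic polynomial is
  det(x·I − A) = x^3 - 3*x^2 + 3*x - 1 = (x - 1)^3

Eigenvalues and multiplicities (the geometric multiplicity of λ is n − rank(A − λI), which equals the number of Jordan blocks for λ):
  λ = 1: algebraic multiplicity = 3, geometric multiplicity = 2

Determining the block sizes for each eigenvalue:
  λ = 1: 2 blocks summing to 3 forces exactly one block of size 2 and the rest size 1 → block sizes [2, 1]

Assembling the blocks gives a Jordan form
J =
  [1, 1, 0]
  [0, 1, 0]
  [0, 0, 1]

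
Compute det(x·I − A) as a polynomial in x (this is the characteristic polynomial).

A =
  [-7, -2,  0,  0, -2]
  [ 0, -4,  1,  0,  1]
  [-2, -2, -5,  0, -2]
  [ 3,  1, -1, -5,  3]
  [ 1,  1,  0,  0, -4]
x^5 + 25*x^4 + 250*x^3 + 1250*x^2 + 3125*x + 3125

Expanding det(x·I − A) (e.g. by cofactor expansion or by noting that A is similar to its Jordan form J, which has the same characteristic polynomial as A) gives
  χ_A(x) = x^5 + 25*x^4 + 250*x^3 + 1250*x^2 + 3125*x + 3125
which factors as (x + 5)^5. The eigenvalues (with algebraic multiplicities) are λ = -5 with multiplicity 5.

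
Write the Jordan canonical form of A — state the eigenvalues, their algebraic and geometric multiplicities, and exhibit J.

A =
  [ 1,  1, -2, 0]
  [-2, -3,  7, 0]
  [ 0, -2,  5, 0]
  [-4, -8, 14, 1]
J_3(1) ⊕ J_1(1)

The characteristic polynomial is
  det(x·I − A) = x^4 - 4*x^3 + 6*x^2 - 4*x + 1 = (x - 1)^4

Eigenvalues and multiplicities (the geometric multiplicity of λ is n − rank(A − λI), which equals the number of Jordan blocks for λ):
  λ = 1: algebraic multiplicity = 4, geometric multiplicity = 2

Determining the block sizes for each eigenvalue:
  λ = 1: with am = 4 and gm = 2, the partition is not yet determined (e.g. several partitions of 4 into 2 parts exist). Let N = A − (1)·I. Computing rank(N^1) = 2, rank(N^2) = 1, rank(N^3) = 0; the number of blocks of size ≥ j is rank(N^{j−1}) − rank(N^j), giving [2, 1, 1]. So we have 1 block(s) of size 3, 1 block(s) of size 1 → block sizes [3, 1]

Assembling the blocks gives a Jordan form
J =
  [1, 1, 0, 0]
  [0, 1, 1, 0]
  [0, 0, 1, 0]
  [0, 0, 0, 1]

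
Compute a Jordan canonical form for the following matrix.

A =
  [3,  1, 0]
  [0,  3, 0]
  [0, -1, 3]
J_2(3) ⊕ J_1(3)

The characteristic polynomial is
  det(x·I − A) = x^3 - 9*x^2 + 27*x - 27 = (x - 3)^3

Eigenvalues and multiplicities (the geometric multiplicity of λ is n − rank(A − λI), which equals the number of Jordan blocks for λ):
  λ = 3: algebraic multiplicity = 3, geometric multiplicity = 2

Determining the block sizes for each eigenvalue:
  λ = 3: 2 blocks summing to 3 forces exactly one block of size 2 and the rest size 1 → block sizes [2, 1]

Assembling the blocks gives a Jordan form
J =
  [3, 1, 0]
  [0, 3, 0]
  [0, 0, 3]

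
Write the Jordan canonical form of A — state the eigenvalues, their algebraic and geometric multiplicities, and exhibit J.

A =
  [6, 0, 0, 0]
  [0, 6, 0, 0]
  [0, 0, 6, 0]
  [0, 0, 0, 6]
J_1(6) ⊕ J_1(6) ⊕ J_1(6) ⊕ J_1(6)

The characteristic polynomial is
  det(x·I − A) = x^4 - 24*x^3 + 216*x^2 - 864*x + 1296 = (x - 6)^4

Eigenvalues and multiplicities (the geometric multiplicity of λ is n − rank(A − λI), which equals the number of Jordan blocks for λ):
  λ = 6: algebraic multiplicity = 4, geometric multiplicity = 4

Determining the block sizes for each eigenvalue:
  λ = 6: gm = am = 4, so every block has size 1 → block sizes [1, 1, 1, 1]

Assembling the blocks gives a Jordan form
J =
  [6, 0, 0, 0]
  [0, 6, 0, 0]
  [0, 0, 6, 0]
  [0, 0, 0, 6]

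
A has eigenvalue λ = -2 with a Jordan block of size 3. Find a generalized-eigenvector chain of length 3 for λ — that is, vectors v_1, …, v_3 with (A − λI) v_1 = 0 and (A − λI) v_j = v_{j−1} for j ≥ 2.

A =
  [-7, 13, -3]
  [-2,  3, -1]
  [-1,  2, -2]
A Jordan chain for λ = -2 of length 3:
v_1 = (2, 1, 1)ᵀ
v_2 = (-5, -2, -1)ᵀ
v_3 = (1, 0, 0)ᵀ

Let N = A − (-2)·I. We want v_3 with N^3 v_3 = 0 but N^2 v_3 ≠ 0; then v_{j-1} := N · v_j for j = 3, …, 2.

Pick v_3 = (1, 0, 0)ᵀ.
Then v_2 = N · v_3 = (-5, -2, -1)ᵀ.
Then v_1 = N · v_2 = (2, 1, 1)ᵀ.

Sanity check: (A − (-2)·I) v_1 = (0, 0, 0)ᵀ = 0. ✓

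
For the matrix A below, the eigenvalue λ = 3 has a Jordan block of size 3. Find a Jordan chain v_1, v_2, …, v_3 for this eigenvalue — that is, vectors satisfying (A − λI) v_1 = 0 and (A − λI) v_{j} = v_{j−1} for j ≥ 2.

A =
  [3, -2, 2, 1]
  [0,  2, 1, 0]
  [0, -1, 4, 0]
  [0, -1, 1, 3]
A Jordan chain for λ = 3 of length 3:
v_1 = (-1, 0, 0, 0)ᵀ
v_2 = (-2, -1, -1, -1)ᵀ
v_3 = (0, 1, 0, 0)ᵀ

Let N = A − (3)·I. We want v_3 with N^3 v_3 = 0 but N^2 v_3 ≠ 0; then v_{j-1} := N · v_j for j = 3, …, 2.

Pick v_3 = (0, 1, 0, 0)ᵀ.
Then v_2 = N · v_3 = (-2, -1, -1, -1)ᵀ.
Then v_1 = N · v_2 = (-1, 0, 0, 0)ᵀ.

Sanity check: (A − (3)·I) v_1 = (0, 0, 0, 0)ᵀ = 0. ✓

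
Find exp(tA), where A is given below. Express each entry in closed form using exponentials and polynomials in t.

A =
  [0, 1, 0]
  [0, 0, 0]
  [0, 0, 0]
e^{tA} =
  [1, t, 0]
  [0, 1, 0]
  [0, 0, 1]

Strategy: write A = P · J · P⁻¹ where J is a Jordan canonical form, so e^{tA} = P · e^{tJ} · P⁻¹, and e^{tJ} can be computed block-by-block.

A has Jordan form
J =
  [0, 1, 0]
  [0, 0, 0]
  [0, 0, 0]
(up to reordering of blocks).

Per-block formulas:
  For a 2×2 Jordan block J_2(0): exp(t · J_2(0)) = e^(0t)·(I + t·N), where N is the 2×2 nilpotent shift.
  For a 1×1 block at λ = 0: exp(t · [0]) = [e^(0t)].

After assembling e^{tJ} and conjugating by P, we get:

e^{tA} =
  [1, t, 0]
  [0, 1, 0]
  [0, 0, 1]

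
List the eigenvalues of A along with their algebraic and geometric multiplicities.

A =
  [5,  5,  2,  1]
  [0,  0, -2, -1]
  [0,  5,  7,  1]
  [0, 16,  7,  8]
λ = 5: alg = 4, geom = 2

Step 1 — factor the characteristic polynomial to read off the algebraic multiplicities:
  χ_A(x) = (x - 5)^4

Step 2 — compute geometric multiplicities via the rank-nullity identity g(λ) = n − rank(A − λI):
  rank(A − (5)·I) = 2, so dim ker(A − (5)·I) = n − 2 = 2

Summary:
  λ = 5: algebraic multiplicity = 4, geometric multiplicity = 2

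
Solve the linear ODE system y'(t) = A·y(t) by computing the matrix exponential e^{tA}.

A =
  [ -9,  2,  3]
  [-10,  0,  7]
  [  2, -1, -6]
e^{tA} =
  [t^2*exp(-5*t) - 4*t*exp(-5*t) + exp(-5*t), -t^2*exp(-5*t)/2 + 2*t*exp(-5*t), -t^2*exp(-5*t)/2 + 3*t*exp(-5*t)]
  [2*t^2*exp(-5*t) - 10*t*exp(-5*t), -t^2*exp(-5*t) + 5*t*exp(-5*t) + exp(-5*t), -t^2*exp(-5*t) + 7*t*exp(-5*t)]
  [2*t*exp(-5*t), -t*exp(-5*t), -t*exp(-5*t) + exp(-5*t)]

Strategy: write A = P · J · P⁻¹ where J is a Jordan canonical form, so e^{tA} = P · e^{tJ} · P⁻¹, and e^{tJ} can be computed block-by-block.

A has Jordan form
J =
  [-5,  1,  0]
  [ 0, -5,  1]
  [ 0,  0, -5]
(up to reordering of blocks).

Per-block formulas:
  For a 3×3 Jordan block J_3(-5): exp(t · J_3(-5)) = e^(-5t)·(I + t·N + (t^2/2)·N^2), where N is the 3×3 nilpotent shift.

After assembling e^{tJ} and conjugating by P, we get:

e^{tA} =
  [t^2*exp(-5*t) - 4*t*exp(-5*t) + exp(-5*t), -t^2*exp(-5*t)/2 + 2*t*exp(-5*t), -t^2*exp(-5*t)/2 + 3*t*exp(-5*t)]
  [2*t^2*exp(-5*t) - 10*t*exp(-5*t), -t^2*exp(-5*t) + 5*t*exp(-5*t) + exp(-5*t), -t^2*exp(-5*t) + 7*t*exp(-5*t)]
  [2*t*exp(-5*t), -t*exp(-5*t), -t*exp(-5*t) + exp(-5*t)]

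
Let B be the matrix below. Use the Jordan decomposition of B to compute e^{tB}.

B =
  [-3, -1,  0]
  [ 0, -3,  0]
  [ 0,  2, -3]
e^{tB} =
  [exp(-3*t), -t*exp(-3*t), 0]
  [0, exp(-3*t), 0]
  [0, 2*t*exp(-3*t), exp(-3*t)]

Strategy: write B = P · J · P⁻¹ where J is a Jordan canonical form, so e^{tB} = P · e^{tJ} · P⁻¹, and e^{tJ} can be computed block-by-block.

B has Jordan form
J =
  [-3,  1,  0]
  [ 0, -3,  0]
  [ 0,  0, -3]
(up to reordering of blocks).

Per-block formulas:
  For a 2×2 Jordan block J_2(-3): exp(t · J_2(-3)) = e^(-3t)·(I + t·N), where N is the 2×2 nilpotent shift.
  For a 1×1 block at λ = -3: exp(t · [-3]) = [e^(-3t)].

After assembling e^{tJ} and conjugating by P, we get:

e^{tB} =
  [exp(-3*t), -t*exp(-3*t), 0]
  [0, exp(-3*t), 0]
  [0, 2*t*exp(-3*t), exp(-3*t)]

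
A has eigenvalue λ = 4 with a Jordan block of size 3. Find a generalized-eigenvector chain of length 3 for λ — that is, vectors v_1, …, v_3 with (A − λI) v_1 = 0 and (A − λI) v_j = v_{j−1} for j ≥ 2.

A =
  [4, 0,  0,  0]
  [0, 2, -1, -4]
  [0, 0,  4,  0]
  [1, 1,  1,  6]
A Jordan chain for λ = 4 of length 3:
v_1 = (0, -4, 0, 2)ᵀ
v_2 = (0, 0, 0, 1)ᵀ
v_3 = (1, 0, 0, 0)ᵀ

Let N = A − (4)·I. We want v_3 with N^3 v_3 = 0 but N^2 v_3 ≠ 0; then v_{j-1} := N · v_j for j = 3, …, 2.

Pick v_3 = (1, 0, 0, 0)ᵀ.
Then v_2 = N · v_3 = (0, 0, 0, 1)ᵀ.
Then v_1 = N · v_2 = (0, -4, 0, 2)ᵀ.

Sanity check: (A − (4)·I) v_1 = (0, 0, 0, 0)ᵀ = 0. ✓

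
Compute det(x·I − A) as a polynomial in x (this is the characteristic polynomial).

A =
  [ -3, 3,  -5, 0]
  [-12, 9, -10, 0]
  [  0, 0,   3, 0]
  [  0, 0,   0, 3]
x^4 - 12*x^3 + 54*x^2 - 108*x + 81

Expanding det(x·I − A) (e.g. by cofactor expansion or by noting that A is similar to its Jordan form J, which has the same characteristic polynomial as A) gives
  χ_A(x) = x^4 - 12*x^3 + 54*x^2 - 108*x + 81
which factors as (x - 3)^4. The eigenvalues (with algebraic multiplicities) are λ = 3 with multiplicity 4.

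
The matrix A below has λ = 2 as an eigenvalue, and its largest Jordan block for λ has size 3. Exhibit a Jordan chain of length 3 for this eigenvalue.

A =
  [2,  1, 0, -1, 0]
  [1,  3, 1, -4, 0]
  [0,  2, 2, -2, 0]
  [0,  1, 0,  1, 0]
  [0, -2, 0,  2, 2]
A Jordan chain for λ = 2 of length 3:
v_1 = (1, 1, 2, 1, -2)ᵀ
v_2 = (0, 1, 0, 0, 0)ᵀ
v_3 = (1, 0, 0, 0, 0)ᵀ

Let N = A − (2)·I. We want v_3 with N^3 v_3 = 0 but N^2 v_3 ≠ 0; then v_{j-1} := N · v_j for j = 3, …, 2.

Pick v_3 = (1, 0, 0, 0, 0)ᵀ.
Then v_2 = N · v_3 = (0, 1, 0, 0, 0)ᵀ.
Then v_1 = N · v_2 = (1, 1, 2, 1, -2)ᵀ.

Sanity check: (A − (2)·I) v_1 = (0, 0, 0, 0, 0)ᵀ = 0. ✓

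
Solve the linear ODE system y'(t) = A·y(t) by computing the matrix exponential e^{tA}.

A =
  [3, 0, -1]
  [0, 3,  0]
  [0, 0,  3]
e^{tA} =
  [exp(3*t), 0, -t*exp(3*t)]
  [0, exp(3*t), 0]
  [0, 0, exp(3*t)]

Strategy: write A = P · J · P⁻¹ where J is a Jordan canonical form, so e^{tA} = P · e^{tJ} · P⁻¹, and e^{tJ} can be computed block-by-block.

A has Jordan form
J =
  [3, 1, 0]
  [0, 3, 0]
  [0, 0, 3]
(up to reordering of blocks).

Per-block formulas:
  For a 1×1 block at λ = 3: exp(t · [3]) = [e^(3t)].
  For a 2×2 Jordan block J_2(3): exp(t · J_2(3)) = e^(3t)·(I + t·N), where N is the 2×2 nilpotent shift.

After assembling e^{tJ} and conjugating by P, we get:

e^{tA} =
  [exp(3*t), 0, -t*exp(3*t)]
  [0, exp(3*t), 0]
  [0, 0, exp(3*t)]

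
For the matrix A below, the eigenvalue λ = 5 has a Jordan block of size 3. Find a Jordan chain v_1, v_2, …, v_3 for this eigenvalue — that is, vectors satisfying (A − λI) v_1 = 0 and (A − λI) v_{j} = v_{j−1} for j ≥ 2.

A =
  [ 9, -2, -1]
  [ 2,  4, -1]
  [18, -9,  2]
A Jordan chain for λ = 5 of length 3:
v_1 = (-6, -12, 0)ᵀ
v_2 = (4, 2, 18)ᵀ
v_3 = (1, 0, 0)ᵀ

Let N = A − (5)·I. We want v_3 with N^3 v_3 = 0 but N^2 v_3 ≠ 0; then v_{j-1} := N · v_j for j = 3, …, 2.

Pick v_3 = (1, 0, 0)ᵀ.
Then v_2 = N · v_3 = (4, 2, 18)ᵀ.
Then v_1 = N · v_2 = (-6, -12, 0)ᵀ.

Sanity check: (A − (5)·I) v_1 = (0, 0, 0)ᵀ = 0. ✓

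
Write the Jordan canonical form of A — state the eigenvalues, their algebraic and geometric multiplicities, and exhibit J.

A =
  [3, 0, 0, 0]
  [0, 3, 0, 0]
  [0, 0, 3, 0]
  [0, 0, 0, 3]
J_1(3) ⊕ J_1(3) ⊕ J_1(3) ⊕ J_1(3)

The characteristic polynomial is
  det(x·I − A) = x^4 - 12*x^3 + 54*x^2 - 108*x + 81 = (x - 3)^4

Eigenvalues and multiplicities (the geometric multiplicity of λ is n − rank(A − λI), which equals the number of Jordan blocks for λ):
  λ = 3: algebraic multiplicity = 4, geometric multiplicity = 4

Determining the block sizes for each eigenvalue:
  λ = 3: gm = am = 4, so every block has size 1 → block sizes [1, 1, 1, 1]

Assembling the blocks gives a Jordan form
J =
  [3, 0, 0, 0]
  [0, 3, 0, 0]
  [0, 0, 3, 0]
  [0, 0, 0, 3]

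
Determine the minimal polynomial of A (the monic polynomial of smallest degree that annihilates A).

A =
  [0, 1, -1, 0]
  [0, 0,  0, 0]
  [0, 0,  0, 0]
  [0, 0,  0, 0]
x^2

The characteristic polynomial is χ_A(x) = x^4, so the eigenvalues are known. The minimal polynomial is
  m_A(x) = Π_λ (x − λ)^{k_λ}
where k_λ is the size of the *largest* Jordan block for λ (equivalently, the smallest k with (A − λI)^k v = 0 for every generalised eigenvector v of λ).

  λ = 0: largest Jordan block has size 2, contributing (x − 0)^2

So m_A(x) = x^2 = x^2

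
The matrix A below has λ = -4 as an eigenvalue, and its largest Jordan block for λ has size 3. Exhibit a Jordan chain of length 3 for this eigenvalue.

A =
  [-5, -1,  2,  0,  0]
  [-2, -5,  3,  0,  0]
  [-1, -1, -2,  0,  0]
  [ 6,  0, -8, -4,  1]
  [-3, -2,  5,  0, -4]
A Jordan chain for λ = -4 of length 3:
v_1 = (1, 1, 1, -1, 2)ᵀ
v_2 = (-1, -2, -1, 6, -3)ᵀ
v_3 = (1, 0, 0, 0, 0)ᵀ

Let N = A − (-4)·I. We want v_3 with N^3 v_3 = 0 but N^2 v_3 ≠ 0; then v_{j-1} := N · v_j for j = 3, …, 2.

Pick v_3 = (1, 0, 0, 0, 0)ᵀ.
Then v_2 = N · v_3 = (-1, -2, -1, 6, -3)ᵀ.
Then v_1 = N · v_2 = (1, 1, 1, -1, 2)ᵀ.

Sanity check: (A − (-4)·I) v_1 = (0, 0, 0, 0, 0)ᵀ = 0. ✓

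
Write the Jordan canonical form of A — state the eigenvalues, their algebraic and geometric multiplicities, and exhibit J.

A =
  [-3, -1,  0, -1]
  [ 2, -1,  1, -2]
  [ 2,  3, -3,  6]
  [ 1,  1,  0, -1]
J_3(-2) ⊕ J_1(-2)

The characteristic polynomial is
  det(x·I − A) = x^4 + 8*x^3 + 24*x^2 + 32*x + 16 = (x + 2)^4

Eigenvalues and multiplicities (the geometric multiplicity of λ is n − rank(A − λI), which equals the number of Jordan blocks for λ):
  λ = -2: algebraic multiplicity = 4, geometric multiplicity = 2

Determining the block sizes for each eigenvalue:
  λ = -2: with am = 4 and gm = 2, the partition is not yet determined (e.g. several partitions of 4 into 2 parts exist). Let N = A − (-2)·I. Computing rank(N^1) = 2, rank(N^2) = 1, rank(N^3) = 0; the number of blocks of size ≥ j is rank(N^{j−1}) − rank(N^j), giving [2, 1, 1]. So we have 1 block(s) of size 3, 1 block(s) of size 1 → block sizes [3, 1]

Assembling the blocks gives a Jordan form
J =
  [-2,  1,  0,  0]
  [ 0, -2,  1,  0]
  [ 0,  0, -2,  0]
  [ 0,  0,  0, -2]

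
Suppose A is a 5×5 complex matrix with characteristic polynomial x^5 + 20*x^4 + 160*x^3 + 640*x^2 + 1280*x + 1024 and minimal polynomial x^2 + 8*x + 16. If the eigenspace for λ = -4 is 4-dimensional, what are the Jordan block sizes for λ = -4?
Block sizes for λ = -4: [2, 1, 1, 1]

Step 1 — from the characteristic polynomial, algebraic multiplicity of λ = -4 is 5. From dim ker(A − (-4)·I) = 4, there are exactly 4 Jordan blocks for λ = -4.
Step 2 — from the minimal polynomial, the factor (x + 4)^2 tells us the largest block for λ = -4 has size 2.
Step 3 — with total size 5, 4 blocks, and largest block 2, the block sizes (in nonincreasing order) are [2, 1, 1, 1].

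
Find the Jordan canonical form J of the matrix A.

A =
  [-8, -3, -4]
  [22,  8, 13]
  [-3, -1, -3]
J_3(-1)

The characteristic polynomial is
  det(x·I − A) = x^3 + 3*x^2 + 3*x + 1 = (x + 1)^3

Eigenvalues and multiplicities (the geometric multiplicity of λ is n − rank(A − λI), which equals the number of Jordan blocks for λ):
  λ = -1: algebraic multiplicity = 3, geometric multiplicity = 1

Determining the block sizes for each eigenvalue:
  λ = -1: one block (gm = 1), so the single block has size am = 3 → block sizes [3]

Assembling the blocks gives a Jordan form
J =
  [-1,  1,  0]
  [ 0, -1,  1]
  [ 0,  0, -1]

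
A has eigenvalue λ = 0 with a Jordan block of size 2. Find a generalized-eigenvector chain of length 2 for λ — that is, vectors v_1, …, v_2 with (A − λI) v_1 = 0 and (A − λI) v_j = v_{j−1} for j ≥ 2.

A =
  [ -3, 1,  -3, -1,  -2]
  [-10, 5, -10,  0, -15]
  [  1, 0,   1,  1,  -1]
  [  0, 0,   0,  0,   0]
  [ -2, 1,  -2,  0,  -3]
A Jordan chain for λ = 0 of length 2:
v_1 = (-3, -10, 1, 0, -2)ᵀ
v_2 = (1, 0, 0, 0, 0)ᵀ

Let N = A − (0)·I. We want v_2 with N^2 v_2 = 0 but N^1 v_2 ≠ 0; then v_{j-1} := N · v_j for j = 2, …, 2.

Pick v_2 = (1, 0, 0, 0, 0)ᵀ.
Then v_1 = N · v_2 = (-3, -10, 1, 0, -2)ᵀ.

Sanity check: (A − (0)·I) v_1 = (0, 0, 0, 0, 0)ᵀ = 0. ✓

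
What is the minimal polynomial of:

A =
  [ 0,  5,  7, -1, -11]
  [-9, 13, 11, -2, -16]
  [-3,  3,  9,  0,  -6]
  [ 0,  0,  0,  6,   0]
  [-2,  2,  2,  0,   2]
x^3 - 18*x^2 + 108*x - 216

The characteristic polynomial is χ_A(x) = (x - 6)^5, so the eigenvalues are known. The minimal polynomial is
  m_A(x) = Π_λ (x − λ)^{k_λ}
where k_λ is the size of the *largest* Jordan block for λ (equivalently, the smallest k with (A − λI)^k v = 0 for every generalised eigenvector v of λ).

  λ = 6: largest Jordan block has size 3, contributing (x − 6)^3

So m_A(x) = (x - 6)^3 = x^3 - 18*x^2 + 108*x - 216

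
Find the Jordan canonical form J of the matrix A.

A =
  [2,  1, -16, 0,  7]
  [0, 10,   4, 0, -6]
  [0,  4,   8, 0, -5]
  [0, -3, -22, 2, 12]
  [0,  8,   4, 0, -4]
J_2(2) ⊕ J_1(2) ⊕ J_2(6)

The characteristic polynomial is
  det(x·I − A) = x^5 - 18*x^4 + 120*x^3 - 368*x^2 + 528*x - 288 = (x - 6)^2*(x - 2)^3

Eigenvalues and multiplicities (the geometric multiplicity of λ is n − rank(A − λI), which equals the number of Jordan blocks for λ):
  λ = 2: algebraic multiplicity = 3, geometric multiplicity = 2
  λ = 6: algebraic multiplicity = 2, geometric multiplicity = 1

Determining the block sizes for each eigenvalue:
  λ = 2: 2 blocks summing to 3 forces exactly one block of size 2 and the rest size 1 → block sizes [2, 1]
  λ = 6: one block (gm = 1), so the single block has size am = 2 → block sizes [2]

Assembling the blocks gives a Jordan form
J =
  [2, 1, 0, 0, 0]
  [0, 2, 0, 0, 0]
  [0, 0, 2, 0, 0]
  [0, 0, 0, 6, 1]
  [0, 0, 0, 0, 6]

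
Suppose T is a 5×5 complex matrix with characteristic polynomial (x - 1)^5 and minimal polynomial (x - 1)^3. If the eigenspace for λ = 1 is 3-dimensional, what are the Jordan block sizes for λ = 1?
Block sizes for λ = 1: [3, 1, 1]

Step 1 — from the characteristic polynomial, algebraic multiplicity of λ = 1 is 5. From dim ker(T − (1)·I) = 3, there are exactly 3 Jordan blocks for λ = 1.
Step 2 — from the minimal polynomial, the factor (x − 1)^3 tells us the largest block for λ = 1 has size 3.
Step 3 — with total size 5, 3 blocks, and largest block 3, the block sizes (in nonincreasing order) are [3, 1, 1].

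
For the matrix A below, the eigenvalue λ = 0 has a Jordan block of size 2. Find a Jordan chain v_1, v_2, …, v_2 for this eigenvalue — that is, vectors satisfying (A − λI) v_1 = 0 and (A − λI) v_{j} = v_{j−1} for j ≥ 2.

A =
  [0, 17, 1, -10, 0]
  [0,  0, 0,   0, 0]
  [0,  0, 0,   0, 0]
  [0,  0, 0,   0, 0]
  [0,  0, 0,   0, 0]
A Jordan chain for λ = 0 of length 2:
v_1 = (17, 0, 0, 0, 0)ᵀ
v_2 = (0, 1, 0, 0, 0)ᵀ

Let N = A − (0)·I. We want v_2 with N^2 v_2 = 0 but N^1 v_2 ≠ 0; then v_{j-1} := N · v_j for j = 2, …, 2.

Pick v_2 = (0, 1, 0, 0, 0)ᵀ.
Then v_1 = N · v_2 = (17, 0, 0, 0, 0)ᵀ.

Sanity check: (A − (0)·I) v_1 = (0, 0, 0, 0, 0)ᵀ = 0. ✓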